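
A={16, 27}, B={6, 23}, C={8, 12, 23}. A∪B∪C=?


A ∪ B = {6, 16, 23, 27}
(A ∪ B) ∪ C = {6, 8, 12, 16, 23, 27}

A ∪ B ∪ C = {6, 8, 12, 16, 23, 27}


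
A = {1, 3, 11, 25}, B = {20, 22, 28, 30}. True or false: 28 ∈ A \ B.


A = {1, 3, 11, 25}, B = {20, 22, 28, 30}
A \ B = elements in A but not in B
A \ B = {1, 3, 11, 25}
Checking if 28 ∈ A \ B
28 is not in A \ B → False

28 ∉ A \ B


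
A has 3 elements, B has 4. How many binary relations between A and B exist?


A relation from A to B is any subset of A × B.
|A × B| = 3 × 4 = 12
# relations = 2^|A × B| = 2^12 = 4096

Number of relations = 4096


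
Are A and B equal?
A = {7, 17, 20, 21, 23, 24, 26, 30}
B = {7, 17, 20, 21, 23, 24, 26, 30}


Two sets are equal iff they have exactly the same elements.
A = {7, 17, 20, 21, 23, 24, 26, 30}
B = {7, 17, 20, 21, 23, 24, 26, 30}
Same elements → A = B

Yes, A = B


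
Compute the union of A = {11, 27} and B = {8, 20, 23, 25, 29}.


A ∪ B = all elements in A or B (or both)
A = {11, 27}
B = {8, 20, 23, 25, 29}
A ∪ B = {8, 11, 20, 23, 25, 27, 29}

A ∪ B = {8, 11, 20, 23, 25, 27, 29}


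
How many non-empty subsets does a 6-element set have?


Total subsets = 2^n = 2^6 = 64
Non-empty subsets exclude the empty set: 2^n - 1
= 64 - 1
= 63

Number of non-empty subsets = 63


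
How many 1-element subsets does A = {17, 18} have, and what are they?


|A| = 2, so A has C(2,1) = 2 subsets of size 1.
Enumerate by choosing 1 elements from A at a time:
{17}, {18}

1-element subsets (2 total): {17}, {18}


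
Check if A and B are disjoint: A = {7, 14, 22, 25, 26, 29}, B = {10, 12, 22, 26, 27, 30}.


Disjoint means A ∩ B = ∅.
A ∩ B = {22, 26}
A ∩ B ≠ ∅, so A and B are NOT disjoint.

No, A and B are not disjoint (A ∩ B = {22, 26})


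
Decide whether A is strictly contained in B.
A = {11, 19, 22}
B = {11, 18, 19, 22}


A ⊂ B requires: A ⊆ B AND A ≠ B.
A ⊆ B? Yes
A = B? No
A ⊂ B: Yes (A is a proper subset of B)

Yes, A ⊂ B


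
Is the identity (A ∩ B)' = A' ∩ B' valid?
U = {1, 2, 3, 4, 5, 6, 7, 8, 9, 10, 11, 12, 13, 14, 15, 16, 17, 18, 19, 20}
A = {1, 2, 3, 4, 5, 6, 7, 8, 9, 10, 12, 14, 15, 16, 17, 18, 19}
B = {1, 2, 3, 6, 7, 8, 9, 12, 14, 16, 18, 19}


LHS: A ∩ B = {1, 2, 3, 6, 7, 8, 9, 12, 14, 16, 18, 19}
(A ∩ B)' = U \ (A ∩ B) = {4, 5, 10, 11, 13, 15, 17, 20}
A' = {11, 13, 20}, B' = {4, 5, 10, 11, 13, 15, 17, 20}
Claimed RHS: A' ∩ B' = {11, 13, 20}
Identity is INVALID: LHS = {4, 5, 10, 11, 13, 15, 17, 20} but the RHS claimed here equals {11, 13, 20}. The correct form is (A ∩ B)' = A' ∪ B'.

Identity is invalid: (A ∩ B)' = {4, 5, 10, 11, 13, 15, 17, 20} but A' ∩ B' = {11, 13, 20}. The correct De Morgan law is (A ∩ B)' = A' ∪ B'.


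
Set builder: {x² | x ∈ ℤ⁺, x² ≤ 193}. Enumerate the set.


Checking each candidate:
Condition: positive perfect squares ≤ 193
Result = {1, 4, 9, 16, 25, 36, 49, 64, 81, 100, 121, 144, 169}

{1, 4, 9, 16, 25, 36, 49, 64, 81, 100, 121, 144, 169}


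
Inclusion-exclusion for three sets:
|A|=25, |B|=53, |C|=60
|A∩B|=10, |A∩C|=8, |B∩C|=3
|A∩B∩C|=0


|A∪B∪C| = |A|+|B|+|C| - |A∩B|-|A∩C|-|B∩C| + |A∩B∩C|
= 25+53+60 - 10-8-3 + 0
= 138 - 21 + 0
= 117

|A ∪ B ∪ C| = 117


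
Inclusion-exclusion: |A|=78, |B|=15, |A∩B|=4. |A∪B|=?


|A ∪ B| = |A| + |B| - |A ∩ B|
= 78 + 15 - 4
= 89

|A ∪ B| = 89


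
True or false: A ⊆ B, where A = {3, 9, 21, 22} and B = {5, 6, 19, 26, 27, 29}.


A ⊆ B means every element of A is in B.
Elements in A not in B: {3, 9, 21, 22}
So A ⊄ B.

No, A ⊄ B


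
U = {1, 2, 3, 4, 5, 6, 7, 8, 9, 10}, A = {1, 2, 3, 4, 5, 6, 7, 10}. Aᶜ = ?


Aᶜ = U \ A = elements in U but not in A
U = {1, 2, 3, 4, 5, 6, 7, 8, 9, 10}
A = {1, 2, 3, 4, 5, 6, 7, 10}
Aᶜ = {8, 9}

Aᶜ = {8, 9}


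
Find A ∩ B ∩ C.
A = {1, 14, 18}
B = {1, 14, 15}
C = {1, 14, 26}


A ∩ B = {1, 14}
(A ∩ B) ∩ C = {1, 14}

A ∩ B ∩ C = {1, 14}


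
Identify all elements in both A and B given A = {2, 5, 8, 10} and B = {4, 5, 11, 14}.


A = {2, 5, 8, 10}
B = {4, 5, 11, 14}
Region: in both A and B
Elements: {5}

Elements in both A and B: {5}


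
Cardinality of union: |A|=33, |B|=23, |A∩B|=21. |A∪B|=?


|A ∪ B| = |A| + |B| - |A ∩ B|
= 33 + 23 - 21
= 35

|A ∪ B| = 35


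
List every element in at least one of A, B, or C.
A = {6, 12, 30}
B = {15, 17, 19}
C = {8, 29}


A ∪ B = {6, 12, 15, 17, 19, 30}
(A ∪ B) ∪ C = {6, 8, 12, 15, 17, 19, 29, 30}

A ∪ B ∪ C = {6, 8, 12, 15, 17, 19, 29, 30}


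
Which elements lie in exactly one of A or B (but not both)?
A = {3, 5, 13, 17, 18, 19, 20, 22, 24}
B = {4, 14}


A △ B = (A \ B) ∪ (B \ A) = elements in exactly one of A or B
A \ B = {3, 5, 13, 17, 18, 19, 20, 22, 24}
B \ A = {4, 14}
A △ B = {3, 4, 5, 13, 14, 17, 18, 19, 20, 22, 24}

A △ B = {3, 4, 5, 13, 14, 17, 18, 19, 20, 22, 24}


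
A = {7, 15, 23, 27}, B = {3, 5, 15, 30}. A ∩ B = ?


A ∩ B = elements in both A and B
A = {7, 15, 23, 27}
B = {3, 5, 15, 30}
A ∩ B = {15}

A ∩ B = {15}


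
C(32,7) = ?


C(n,k) = n! / (k!(n-k)!)
C(32,7) = 32! / (7!25!)
= 3365856

C(32,7) = 3365856


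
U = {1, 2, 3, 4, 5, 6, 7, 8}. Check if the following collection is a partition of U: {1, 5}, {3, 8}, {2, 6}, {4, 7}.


A partition requires: (1) non-empty parts, (2) pairwise disjoint, (3) union = U
Parts: {1, 5}, {3, 8}, {2, 6}, {4, 7}
Union of parts: {1, 2, 3, 4, 5, 6, 7, 8}
U = {1, 2, 3, 4, 5, 6, 7, 8}
All non-empty? True
Pairwise disjoint? True
Covers U? True

Yes, valid partition


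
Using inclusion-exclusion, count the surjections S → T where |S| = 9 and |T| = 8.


n = |S| = 9, k = |T| = 8. Surjections via inclusion-exclusion:
S(n,k) = Σ(-1)^i × C(k,i) × (k-i)^n, i=0 to k
i=0: (-1)^0×C(8,0)×8^9 = 134217728
i=1: (-1)^1×C(8,1)×7^9 = -322828856
i=2: (-1)^2×C(8,2)×6^9 = 282175488
i=3: (-1)^3×C(8,3)×5^9 = -109375000
i=4: (-1)^4×C(8,4)×4^9 = 18350080
i=5: (-1)^5×C(8,5)×3^9 = -1102248
i=6: (-1)^6×C(8,6)×2^9 = 14336
i=7: (-1)^7×C(8,7)×1^9 = -8
i=8: (-1)^8×C(8,8)×0^9 = 0
Total = 1451520

Number of surjections = 1451520


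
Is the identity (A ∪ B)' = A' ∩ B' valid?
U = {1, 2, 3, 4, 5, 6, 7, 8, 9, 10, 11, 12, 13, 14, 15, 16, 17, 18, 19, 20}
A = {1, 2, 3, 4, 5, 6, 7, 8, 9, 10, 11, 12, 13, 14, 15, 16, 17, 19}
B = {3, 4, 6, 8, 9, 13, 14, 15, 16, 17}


LHS: A ∪ B = {1, 2, 3, 4, 5, 6, 7, 8, 9, 10, 11, 12, 13, 14, 15, 16, 17, 19}
(A ∪ B)' = U \ (A ∪ B) = {18, 20}
A' = {18, 20}, B' = {1, 2, 5, 7, 10, 11, 12, 18, 19, 20}
Claimed RHS: A' ∩ B' = {18, 20}
Identity is VALID: LHS = RHS = {18, 20} ✓

Identity is valid. (A ∪ B)' = A' ∩ B' = {18, 20}


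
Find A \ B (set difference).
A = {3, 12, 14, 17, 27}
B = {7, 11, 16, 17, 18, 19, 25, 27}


A \ B = elements in A but not in B
A = {3, 12, 14, 17, 27}
B = {7, 11, 16, 17, 18, 19, 25, 27}
Remove from A any elements in B
A \ B = {3, 12, 14}

A \ B = {3, 12, 14}


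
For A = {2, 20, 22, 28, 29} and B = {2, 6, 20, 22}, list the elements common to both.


A ∩ B = elements in both A and B
A = {2, 20, 22, 28, 29}
B = {2, 6, 20, 22}
A ∩ B = {2, 20, 22}

A ∩ B = {2, 20, 22}


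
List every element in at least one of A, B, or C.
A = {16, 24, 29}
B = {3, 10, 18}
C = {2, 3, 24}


A ∪ B = {3, 10, 16, 18, 24, 29}
(A ∪ B) ∪ C = {2, 3, 10, 16, 18, 24, 29}

A ∪ B ∪ C = {2, 3, 10, 16, 18, 24, 29}


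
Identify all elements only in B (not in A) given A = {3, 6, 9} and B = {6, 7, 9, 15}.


A = {3, 6, 9}
B = {6, 7, 9, 15}
Region: only in B (not in A)
Elements: {7, 15}

Elements only in B (not in A): {7, 15}


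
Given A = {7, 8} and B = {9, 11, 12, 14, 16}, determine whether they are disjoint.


Disjoint means A ∩ B = ∅.
A ∩ B = ∅
A ∩ B = ∅, so A and B are disjoint.

Yes, A and B are disjoint


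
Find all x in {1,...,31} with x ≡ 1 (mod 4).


Checking each candidate:
Condition: x in {1,...,31} with x ≡ 1 (mod 4)
Result = {1, 5, 9, 13, 17, 21, 25, 29}

{1, 5, 9, 13, 17, 21, 25, 29}


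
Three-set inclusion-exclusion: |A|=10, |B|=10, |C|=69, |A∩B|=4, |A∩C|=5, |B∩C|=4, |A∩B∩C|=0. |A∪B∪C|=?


|A∪B∪C| = |A|+|B|+|C| - |A∩B|-|A∩C|-|B∩C| + |A∩B∩C|
= 10+10+69 - 4-5-4 + 0
= 89 - 13 + 0
= 76

|A ∪ B ∪ C| = 76


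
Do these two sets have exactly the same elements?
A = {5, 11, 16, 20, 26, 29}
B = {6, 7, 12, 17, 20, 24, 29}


Two sets are equal iff they have exactly the same elements.
A = {5, 11, 16, 20, 26, 29}
B = {6, 7, 12, 17, 20, 24, 29}
Differences: {5, 6, 7, 11, 12, 16, 17, 24, 26}
A ≠ B

No, A ≠ B


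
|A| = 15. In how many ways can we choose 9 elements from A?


C(n,k) = n! / (k!(n-k)!)
C(15,9) = 15! / (9!6!)
= 5005

C(15,9) = 5005


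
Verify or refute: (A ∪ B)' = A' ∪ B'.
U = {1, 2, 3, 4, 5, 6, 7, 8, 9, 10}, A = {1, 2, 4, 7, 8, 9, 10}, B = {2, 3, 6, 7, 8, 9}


LHS: A ∪ B = {1, 2, 3, 4, 6, 7, 8, 9, 10}
(A ∪ B)' = U \ (A ∪ B) = {5}
A' = {3, 5, 6}, B' = {1, 4, 5, 10}
Claimed RHS: A' ∪ B' = {1, 3, 4, 5, 6, 10}
Identity is INVALID: LHS = {5} but the RHS claimed here equals {1, 3, 4, 5, 6, 10}. The correct form is (A ∪ B)' = A' ∩ B'.

Identity is invalid: (A ∪ B)' = {5} but A' ∪ B' = {1, 3, 4, 5, 6, 10}. The correct De Morgan law is (A ∪ B)' = A' ∩ B'.


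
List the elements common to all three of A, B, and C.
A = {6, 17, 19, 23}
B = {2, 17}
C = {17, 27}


A ∩ B = {17}
(A ∩ B) ∩ C = {17}

A ∩ B ∩ C = {17}


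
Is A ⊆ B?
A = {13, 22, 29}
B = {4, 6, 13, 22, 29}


A ⊆ B means every element of A is in B.
All elements of A are in B.
So A ⊆ B.

Yes, A ⊆ B


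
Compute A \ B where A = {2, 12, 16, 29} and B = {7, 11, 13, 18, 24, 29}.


A \ B = elements in A but not in B
A = {2, 12, 16, 29}
B = {7, 11, 13, 18, 24, 29}
Remove from A any elements in B
A \ B = {2, 12, 16}

A \ B = {2, 12, 16}


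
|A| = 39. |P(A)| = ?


Number of subsets = 2^n
= 2^39
= 549755813888

|P(A)| = 549755813888


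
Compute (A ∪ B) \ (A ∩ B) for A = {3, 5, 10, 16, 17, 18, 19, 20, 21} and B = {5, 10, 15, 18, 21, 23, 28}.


A △ B = (A \ B) ∪ (B \ A) = elements in exactly one of A or B
A \ B = {3, 16, 17, 19, 20}
B \ A = {15, 23, 28}
A △ B = {3, 15, 16, 17, 19, 20, 23, 28}

A △ B = {3, 15, 16, 17, 19, 20, 23, 28}


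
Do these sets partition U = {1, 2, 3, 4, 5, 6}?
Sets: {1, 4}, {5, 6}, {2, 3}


A partition requires: (1) non-empty parts, (2) pairwise disjoint, (3) union = U
Parts: {1, 4}, {5, 6}, {2, 3}
Union of parts: {1, 2, 3, 4, 5, 6}
U = {1, 2, 3, 4, 5, 6}
All non-empty? True
Pairwise disjoint? True
Covers U? True

Yes, valid partition


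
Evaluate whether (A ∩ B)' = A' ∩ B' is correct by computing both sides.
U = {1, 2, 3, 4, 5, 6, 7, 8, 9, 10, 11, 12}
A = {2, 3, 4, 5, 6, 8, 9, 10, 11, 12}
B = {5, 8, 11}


LHS: A ∩ B = {5, 8, 11}
(A ∩ B)' = U \ (A ∩ B) = {1, 2, 3, 4, 6, 7, 9, 10, 12}
A' = {1, 7}, B' = {1, 2, 3, 4, 6, 7, 9, 10, 12}
Claimed RHS: A' ∩ B' = {1, 7}
Identity is INVALID: LHS = {1, 2, 3, 4, 6, 7, 9, 10, 12} but the RHS claimed here equals {1, 7}. The correct form is (A ∩ B)' = A' ∪ B'.

Identity is invalid: (A ∩ B)' = {1, 2, 3, 4, 6, 7, 9, 10, 12} but A' ∩ B' = {1, 7}. The correct De Morgan law is (A ∩ B)' = A' ∪ B'.


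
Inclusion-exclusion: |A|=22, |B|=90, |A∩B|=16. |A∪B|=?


|A ∪ B| = |A| + |B| - |A ∩ B|
= 22 + 90 - 16
= 96

|A ∪ B| = 96


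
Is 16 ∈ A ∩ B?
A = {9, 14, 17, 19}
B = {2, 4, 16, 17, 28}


A = {9, 14, 17, 19}, B = {2, 4, 16, 17, 28}
A ∩ B = elements in both A and B
A ∩ B = {17}
Checking if 16 ∈ A ∩ B
16 is not in A ∩ B → False

16 ∉ A ∩ B


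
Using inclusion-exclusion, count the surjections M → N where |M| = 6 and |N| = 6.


n = |M| = 6, k = |N| = 6. Surjections via inclusion-exclusion:
S(n,k) = Σ(-1)^i × C(k,i) × (k-i)^n, i=0 to k
i=0: (-1)^0×C(6,0)×6^6 = 46656
i=1: (-1)^1×C(6,1)×5^6 = -93750
i=2: (-1)^2×C(6,2)×4^6 = 61440
i=3: (-1)^3×C(6,3)×3^6 = -14580
i=4: (-1)^4×C(6,4)×2^6 = 960
i=5: (-1)^5×C(6,5)×1^6 = -6
i=6: (-1)^6×C(6,6)×0^6 = 0
Total = 720

Number of surjections = 720


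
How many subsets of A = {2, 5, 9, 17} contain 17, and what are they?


A subset of A contains 17 iff the remaining 3 elements form any subset of A \ {17}.
Count: 2^(n-1) = 2^3 = 8
Subsets containing 17: {17}, {2, 17}, {5, 17}, {9, 17}, {2, 5, 17}, {2, 9, 17}, {5, 9, 17}, {2, 5, 9, 17}

Subsets containing 17 (8 total): {17}, {2, 17}, {5, 17}, {9, 17}, {2, 5, 17}, {2, 9, 17}, {5, 9, 17}, {2, 5, 9, 17}


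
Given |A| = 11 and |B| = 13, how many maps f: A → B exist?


Each of |A| = 11 inputs maps to any of |B| = 13 outputs.
# functions = |B|^|A| = 13^11
= 1792160394037

Number of functions = 1792160394037


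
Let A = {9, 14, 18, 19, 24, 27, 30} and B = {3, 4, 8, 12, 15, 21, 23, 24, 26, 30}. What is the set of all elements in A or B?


A ∪ B = all elements in A or B (or both)
A = {9, 14, 18, 19, 24, 27, 30}
B = {3, 4, 8, 12, 15, 21, 23, 24, 26, 30}
A ∪ B = {3, 4, 8, 9, 12, 14, 15, 18, 19, 21, 23, 24, 26, 27, 30}

A ∪ B = {3, 4, 8, 9, 12, 14, 15, 18, 19, 21, 23, 24, 26, 27, 30}


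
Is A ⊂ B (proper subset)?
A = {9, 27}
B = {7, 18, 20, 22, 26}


A ⊂ B requires: A ⊆ B AND A ≠ B.
A ⊆ B? No
A ⊄ B, so A is not a proper subset.

No, A is not a proper subset of B


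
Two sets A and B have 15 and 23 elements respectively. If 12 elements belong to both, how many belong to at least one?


|A ∪ B| = |A| + |B| - |A ∩ B|
= 15 + 23 - 12
= 26

|A ∪ B| = 26


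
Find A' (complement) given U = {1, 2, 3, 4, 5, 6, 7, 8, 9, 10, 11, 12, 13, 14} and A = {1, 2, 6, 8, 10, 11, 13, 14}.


Aᶜ = U \ A = elements in U but not in A
U = {1, 2, 3, 4, 5, 6, 7, 8, 9, 10, 11, 12, 13, 14}
A = {1, 2, 6, 8, 10, 11, 13, 14}
Aᶜ = {3, 4, 5, 7, 9, 12}

Aᶜ = {3, 4, 5, 7, 9, 12}


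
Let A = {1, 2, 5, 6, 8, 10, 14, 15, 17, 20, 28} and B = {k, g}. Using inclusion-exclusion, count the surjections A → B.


n = |A| = 11, k = |B| = 2. Surjections via inclusion-exclusion:
S(n,k) = Σ(-1)^i × C(k,i) × (k-i)^n, i=0 to k
i=0: (-1)^0×C(2,0)×2^11 = 2048
i=1: (-1)^1×C(2,1)×1^11 = -2
i=2: (-1)^2×C(2,2)×0^11 = 0
Total = 2046

Number of surjections = 2046


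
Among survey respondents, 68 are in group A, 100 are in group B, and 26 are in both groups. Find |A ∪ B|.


|A ∪ B| = |A| + |B| - |A ∩ B|
= 68 + 100 - 26
= 142

|A ∪ B| = 142


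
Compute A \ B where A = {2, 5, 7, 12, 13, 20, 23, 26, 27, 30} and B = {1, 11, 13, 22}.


A \ B = elements in A but not in B
A = {2, 5, 7, 12, 13, 20, 23, 26, 27, 30}
B = {1, 11, 13, 22}
Remove from A any elements in B
A \ B = {2, 5, 7, 12, 20, 23, 26, 27, 30}

A \ B = {2, 5, 7, 12, 20, 23, 26, 27, 30}


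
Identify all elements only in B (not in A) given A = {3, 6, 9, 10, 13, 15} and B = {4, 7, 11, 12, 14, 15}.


A = {3, 6, 9, 10, 13, 15}
B = {4, 7, 11, 12, 14, 15}
Region: only in B (not in A)
Elements: {4, 7, 11, 12, 14}

Elements only in B (not in A): {4, 7, 11, 12, 14}


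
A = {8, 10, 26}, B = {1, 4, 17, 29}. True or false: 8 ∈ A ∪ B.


A = {8, 10, 26}, B = {1, 4, 17, 29}
A ∪ B = all elements in A or B
A ∪ B = {1, 4, 8, 10, 17, 26, 29}
Checking if 8 ∈ A ∪ B
8 is in A ∪ B → True

8 ∈ A ∪ B


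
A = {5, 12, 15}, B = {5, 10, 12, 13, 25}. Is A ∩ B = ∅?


Disjoint means A ∩ B = ∅.
A ∩ B = {5, 12}
A ∩ B ≠ ∅, so A and B are NOT disjoint.

No, A and B are not disjoint (A ∩ B = {5, 12})


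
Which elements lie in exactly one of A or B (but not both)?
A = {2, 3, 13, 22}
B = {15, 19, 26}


A △ B = (A \ B) ∪ (B \ A) = elements in exactly one of A or B
A \ B = {2, 3, 13, 22}
B \ A = {15, 19, 26}
A △ B = {2, 3, 13, 15, 19, 22, 26}

A △ B = {2, 3, 13, 15, 19, 22, 26}


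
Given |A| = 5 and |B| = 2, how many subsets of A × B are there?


A relation from A to B is any subset of A × B.
|A × B| = 5 × 2 = 10
# relations = 2^|A × B| = 2^10 = 1024

Number of relations = 1024


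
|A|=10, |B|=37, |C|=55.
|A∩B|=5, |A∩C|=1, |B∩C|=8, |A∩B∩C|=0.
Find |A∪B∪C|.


|A∪B∪C| = |A|+|B|+|C| - |A∩B|-|A∩C|-|B∩C| + |A∩B∩C|
= 10+37+55 - 5-1-8 + 0
= 102 - 14 + 0
= 88

|A ∪ B ∪ C| = 88


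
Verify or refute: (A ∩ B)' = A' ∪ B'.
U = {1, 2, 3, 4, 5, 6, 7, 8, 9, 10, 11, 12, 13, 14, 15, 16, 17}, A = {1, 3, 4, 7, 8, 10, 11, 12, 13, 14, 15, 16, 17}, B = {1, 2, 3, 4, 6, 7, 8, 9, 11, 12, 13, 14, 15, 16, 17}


LHS: A ∩ B = {1, 3, 4, 7, 8, 11, 12, 13, 14, 15, 16, 17}
(A ∩ B)' = U \ (A ∩ B) = {2, 5, 6, 9, 10}
A' = {2, 5, 6, 9}, B' = {5, 10}
Claimed RHS: A' ∪ B' = {2, 5, 6, 9, 10}
Identity is VALID: LHS = RHS = {2, 5, 6, 9, 10} ✓

Identity is valid. (A ∩ B)' = A' ∪ B' = {2, 5, 6, 9, 10}


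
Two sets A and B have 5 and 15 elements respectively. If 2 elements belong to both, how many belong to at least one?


|A ∪ B| = |A| + |B| - |A ∩ B|
= 5 + 15 - 2
= 18

|A ∪ B| = 18


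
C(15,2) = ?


C(n,k) = n! / (k!(n-k)!)
C(15,2) = 15! / (2!13!)
= 105

C(15,2) = 105


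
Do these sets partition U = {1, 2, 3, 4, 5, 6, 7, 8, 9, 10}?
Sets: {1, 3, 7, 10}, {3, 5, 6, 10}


A partition requires: (1) non-empty parts, (2) pairwise disjoint, (3) union = U
Parts: {1, 3, 7, 10}, {3, 5, 6, 10}
Union of parts: {1, 3, 5, 6, 7, 10}
U = {1, 2, 3, 4, 5, 6, 7, 8, 9, 10}
All non-empty? True
Pairwise disjoint? False
Covers U? False

No, not a valid partition


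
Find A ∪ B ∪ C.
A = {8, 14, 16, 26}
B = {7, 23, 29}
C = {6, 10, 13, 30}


A ∪ B = {7, 8, 14, 16, 23, 26, 29}
(A ∪ B) ∪ C = {6, 7, 8, 10, 13, 14, 16, 23, 26, 29, 30}

A ∪ B ∪ C = {6, 7, 8, 10, 13, 14, 16, 23, 26, 29, 30}


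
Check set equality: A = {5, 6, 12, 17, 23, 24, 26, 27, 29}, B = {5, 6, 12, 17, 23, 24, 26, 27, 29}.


Two sets are equal iff they have exactly the same elements.
A = {5, 6, 12, 17, 23, 24, 26, 27, 29}
B = {5, 6, 12, 17, 23, 24, 26, 27, 29}
Same elements → A = B

Yes, A = B


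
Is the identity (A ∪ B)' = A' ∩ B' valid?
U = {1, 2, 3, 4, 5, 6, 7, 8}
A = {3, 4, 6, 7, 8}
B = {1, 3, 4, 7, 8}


LHS: A ∪ B = {1, 3, 4, 6, 7, 8}
(A ∪ B)' = U \ (A ∪ B) = {2, 5}
A' = {1, 2, 5}, B' = {2, 5, 6}
Claimed RHS: A' ∩ B' = {2, 5}
Identity is VALID: LHS = RHS = {2, 5} ✓

Identity is valid. (A ∪ B)' = A' ∩ B' = {2, 5}


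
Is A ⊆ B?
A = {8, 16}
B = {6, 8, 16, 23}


A ⊆ B means every element of A is in B.
All elements of A are in B.
So A ⊆ B.

Yes, A ⊆ B


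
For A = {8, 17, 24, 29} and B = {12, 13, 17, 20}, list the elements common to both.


A ∩ B = elements in both A and B
A = {8, 17, 24, 29}
B = {12, 13, 17, 20}
A ∩ B = {17}

A ∩ B = {17}


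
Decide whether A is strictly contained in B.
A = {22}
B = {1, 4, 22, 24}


A ⊂ B requires: A ⊆ B AND A ≠ B.
A ⊆ B? Yes
A = B? No
A ⊂ B: Yes (A is a proper subset of B)

Yes, A ⊂ B


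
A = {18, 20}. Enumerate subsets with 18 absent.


A subset of A that omits 18 is a subset of A \ {18}, so there are 2^(n-1) = 2^1 = 2 of them.
Subsets excluding 18: ∅, {20}

Subsets excluding 18 (2 total): ∅, {20}


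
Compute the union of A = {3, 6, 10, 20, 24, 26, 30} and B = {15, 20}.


A ∪ B = all elements in A or B (or both)
A = {3, 6, 10, 20, 24, 26, 30}
B = {15, 20}
A ∪ B = {3, 6, 10, 15, 20, 24, 26, 30}

A ∪ B = {3, 6, 10, 15, 20, 24, 26, 30}


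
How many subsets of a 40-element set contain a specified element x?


Subsets of A containing x correspond to subsets of A \ {x}, which has 39 elements.
Count = 2^(n-1) = 2^39
= 549755813888

Number of subsets containing x = 549755813888


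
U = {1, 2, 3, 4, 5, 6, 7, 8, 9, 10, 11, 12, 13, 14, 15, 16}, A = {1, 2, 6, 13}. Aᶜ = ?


Aᶜ = U \ A = elements in U but not in A
U = {1, 2, 3, 4, 5, 6, 7, 8, 9, 10, 11, 12, 13, 14, 15, 16}
A = {1, 2, 6, 13}
Aᶜ = {3, 4, 5, 7, 8, 9, 10, 11, 12, 14, 15, 16}

Aᶜ = {3, 4, 5, 7, 8, 9, 10, 11, 12, 14, 15, 16}


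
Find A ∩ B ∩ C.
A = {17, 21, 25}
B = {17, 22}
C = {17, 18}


A ∩ B = {17}
(A ∩ B) ∩ C = {17}

A ∩ B ∩ C = {17}


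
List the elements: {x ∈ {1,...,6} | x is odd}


Checking each candidate:
Condition: odd numbers in {1,...,6}
Result = {1, 3, 5}

{1, 3, 5}


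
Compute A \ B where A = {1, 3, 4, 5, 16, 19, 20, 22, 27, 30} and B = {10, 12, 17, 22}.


A \ B = elements in A but not in B
A = {1, 3, 4, 5, 16, 19, 20, 22, 27, 30}
B = {10, 12, 17, 22}
Remove from A any elements in B
A \ B = {1, 3, 4, 5, 16, 19, 20, 27, 30}

A \ B = {1, 3, 4, 5, 16, 19, 20, 27, 30}


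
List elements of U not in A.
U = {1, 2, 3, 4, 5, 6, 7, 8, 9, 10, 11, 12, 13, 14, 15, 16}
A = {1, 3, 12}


Aᶜ = U \ A = elements in U but not in A
U = {1, 2, 3, 4, 5, 6, 7, 8, 9, 10, 11, 12, 13, 14, 15, 16}
A = {1, 3, 12}
Aᶜ = {2, 4, 5, 6, 7, 8, 9, 10, 11, 13, 14, 15, 16}

Aᶜ = {2, 4, 5, 6, 7, 8, 9, 10, 11, 13, 14, 15, 16}


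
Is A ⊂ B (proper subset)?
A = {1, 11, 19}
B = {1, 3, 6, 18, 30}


A ⊂ B requires: A ⊆ B AND A ≠ B.
A ⊆ B? No
A ⊄ B, so A is not a proper subset.

No, A is not a proper subset of B


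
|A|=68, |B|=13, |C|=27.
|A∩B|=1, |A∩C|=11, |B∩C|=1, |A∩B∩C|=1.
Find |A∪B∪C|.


|A∪B∪C| = |A|+|B|+|C| - |A∩B|-|A∩C|-|B∩C| + |A∩B∩C|
= 68+13+27 - 1-11-1 + 1
= 108 - 13 + 1
= 96

|A ∪ B ∪ C| = 96


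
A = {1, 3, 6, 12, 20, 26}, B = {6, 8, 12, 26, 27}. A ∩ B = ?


A ∩ B = elements in both A and B
A = {1, 3, 6, 12, 20, 26}
B = {6, 8, 12, 26, 27}
A ∩ B = {6, 12, 26}

A ∩ B = {6, 12, 26}


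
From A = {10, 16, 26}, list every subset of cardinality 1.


|A| = 3, so A has C(3,1) = 3 subsets of size 1.
Enumerate by choosing 1 elements from A at a time:
{10}, {16}, {26}

1-element subsets (3 total): {10}, {16}, {26}


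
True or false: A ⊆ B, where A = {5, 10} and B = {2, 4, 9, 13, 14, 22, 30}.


A ⊆ B means every element of A is in B.
Elements in A not in B: {5, 10}
So A ⊄ B.

No, A ⊄ B


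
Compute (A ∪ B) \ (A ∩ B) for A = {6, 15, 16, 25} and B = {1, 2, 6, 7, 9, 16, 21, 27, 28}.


A △ B = (A \ B) ∪ (B \ A) = elements in exactly one of A or B
A \ B = {15, 25}
B \ A = {1, 2, 7, 9, 21, 27, 28}
A △ B = {1, 2, 7, 9, 15, 21, 25, 27, 28}

A △ B = {1, 2, 7, 9, 15, 21, 25, 27, 28}


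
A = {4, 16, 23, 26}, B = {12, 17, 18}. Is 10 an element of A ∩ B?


A = {4, 16, 23, 26}, B = {12, 17, 18}
A ∩ B = elements in both A and B
A ∩ B = ∅
Checking if 10 ∈ A ∩ B
10 is not in A ∩ B → False

10 ∉ A ∩ B


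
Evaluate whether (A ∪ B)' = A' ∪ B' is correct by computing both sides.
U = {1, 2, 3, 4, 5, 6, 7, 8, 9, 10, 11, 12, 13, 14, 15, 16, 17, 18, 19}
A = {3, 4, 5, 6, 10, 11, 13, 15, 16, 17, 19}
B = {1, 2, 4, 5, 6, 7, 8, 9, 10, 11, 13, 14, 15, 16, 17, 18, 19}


LHS: A ∪ B = {1, 2, 3, 4, 5, 6, 7, 8, 9, 10, 11, 13, 14, 15, 16, 17, 18, 19}
(A ∪ B)' = U \ (A ∪ B) = {12}
A' = {1, 2, 7, 8, 9, 12, 14, 18}, B' = {3, 12}
Claimed RHS: A' ∪ B' = {1, 2, 3, 7, 8, 9, 12, 14, 18}
Identity is INVALID: LHS = {12} but the RHS claimed here equals {1, 2, 3, 7, 8, 9, 12, 14, 18}. The correct form is (A ∪ B)' = A' ∩ B'.

Identity is invalid: (A ∪ B)' = {12} but A' ∪ B' = {1, 2, 3, 7, 8, 9, 12, 14, 18}. The correct De Morgan law is (A ∪ B)' = A' ∩ B'.


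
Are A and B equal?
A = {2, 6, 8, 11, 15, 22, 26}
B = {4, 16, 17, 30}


Two sets are equal iff they have exactly the same elements.
A = {2, 6, 8, 11, 15, 22, 26}
B = {4, 16, 17, 30}
Differences: {2, 4, 6, 8, 11, 15, 16, 17, 22, 26, 30}
A ≠ B

No, A ≠ B


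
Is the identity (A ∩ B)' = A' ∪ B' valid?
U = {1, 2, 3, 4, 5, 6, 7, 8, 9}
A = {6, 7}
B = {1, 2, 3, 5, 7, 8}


LHS: A ∩ B = {7}
(A ∩ B)' = U \ (A ∩ B) = {1, 2, 3, 4, 5, 6, 8, 9}
A' = {1, 2, 3, 4, 5, 8, 9}, B' = {4, 6, 9}
Claimed RHS: A' ∪ B' = {1, 2, 3, 4, 5, 6, 8, 9}
Identity is VALID: LHS = RHS = {1, 2, 3, 4, 5, 6, 8, 9} ✓

Identity is valid. (A ∩ B)' = A' ∪ B' = {1, 2, 3, 4, 5, 6, 8, 9}


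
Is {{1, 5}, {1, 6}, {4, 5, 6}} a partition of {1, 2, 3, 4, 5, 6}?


A partition requires: (1) non-empty parts, (2) pairwise disjoint, (3) union = U
Parts: {1, 5}, {1, 6}, {4, 5, 6}
Union of parts: {1, 4, 5, 6}
U = {1, 2, 3, 4, 5, 6}
All non-empty? True
Pairwise disjoint? False
Covers U? False

No, not a valid partition


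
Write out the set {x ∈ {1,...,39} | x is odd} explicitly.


Checking each candidate:
Condition: odd numbers in {1,...,39}
Result = {1, 3, 5, 7, 9, 11, 13, 15, 17, 19, 21, 23, 25, 27, 29, 31, 33, 35, 37, 39}

{1, 3, 5, 7, 9, 11, 13, 15, 17, 19, 21, 23, 25, 27, 29, 31, 33, 35, 37, 39}


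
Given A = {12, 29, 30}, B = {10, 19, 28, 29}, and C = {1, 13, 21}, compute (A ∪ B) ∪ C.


A ∪ B = {10, 12, 19, 28, 29, 30}
(A ∪ B) ∪ C = {1, 10, 12, 13, 19, 21, 28, 29, 30}

A ∪ B ∪ C = {1, 10, 12, 13, 19, 21, 28, 29, 30}


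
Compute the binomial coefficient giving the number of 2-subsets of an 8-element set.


C(n,k) = n! / (k!(n-k)!)
C(8,2) = 8! / (2!6!)
= 28

C(8,2) = 28


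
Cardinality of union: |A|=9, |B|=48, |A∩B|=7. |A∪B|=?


|A ∪ B| = |A| + |B| - |A ∩ B|
= 9 + 48 - 7
= 50

|A ∪ B| = 50


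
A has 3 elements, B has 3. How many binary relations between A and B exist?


A relation from A to B is any subset of A × B.
|A × B| = 3 × 3 = 9
# relations = 2^|A × B| = 2^9 = 512

Number of relations = 512


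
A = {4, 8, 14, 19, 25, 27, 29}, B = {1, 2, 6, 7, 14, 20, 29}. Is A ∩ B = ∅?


Disjoint means A ∩ B = ∅.
A ∩ B = {14, 29}
A ∩ B ≠ ∅, so A and B are NOT disjoint.

No, A and B are not disjoint (A ∩ B = {14, 29})


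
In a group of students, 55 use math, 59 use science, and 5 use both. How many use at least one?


|A ∪ B| = |A| + |B| - |A ∩ B|
= 55 + 59 - 5
= 109

|A ∪ B| = 109


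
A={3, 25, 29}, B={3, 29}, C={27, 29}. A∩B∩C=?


A ∩ B = {3, 29}
(A ∩ B) ∩ C = {29}

A ∩ B ∩ C = {29}


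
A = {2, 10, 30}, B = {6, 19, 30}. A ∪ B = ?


A ∪ B = all elements in A or B (or both)
A = {2, 10, 30}
B = {6, 19, 30}
A ∪ B = {2, 6, 10, 19, 30}

A ∪ B = {2, 6, 10, 19, 30}


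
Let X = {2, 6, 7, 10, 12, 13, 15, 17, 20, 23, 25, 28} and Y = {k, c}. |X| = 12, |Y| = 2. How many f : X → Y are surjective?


n = |X| = 12, k = |Y| = 2. Surjections via inclusion-exclusion:
S(n,k) = Σ(-1)^i × C(k,i) × (k-i)^n, i=0 to k
i=0: (-1)^0×C(2,0)×2^12 = 4096
i=1: (-1)^1×C(2,1)×1^12 = -2
i=2: (-1)^2×C(2,2)×0^12 = 0
Total = 4094

Number of surjections = 4094


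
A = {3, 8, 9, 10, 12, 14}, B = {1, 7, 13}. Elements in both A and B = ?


A = {3, 8, 9, 10, 12, 14}
B = {1, 7, 13}
Region: in both A and B
Elements: ∅

Elements in both A and B: ∅


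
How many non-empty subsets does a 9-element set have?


Total subsets = 2^n = 2^9 = 512
Non-empty subsets exclude the empty set: 2^n - 1
= 512 - 1
= 511

Number of non-empty subsets = 511


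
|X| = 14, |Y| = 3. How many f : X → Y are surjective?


n = |X| = 14, k = |Y| = 3. Surjections via inclusion-exclusion:
S(n,k) = Σ(-1)^i × C(k,i) × (k-i)^n, i=0 to k
i=0: (-1)^0×C(3,0)×3^14 = 4782969
i=1: (-1)^1×C(3,1)×2^14 = -49152
i=2: (-1)^2×C(3,2)×1^14 = 3
i=3: (-1)^3×C(3,3)×0^14 = 0
Total = 4733820

Number of surjections = 4733820


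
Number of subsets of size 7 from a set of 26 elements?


C(n,k) = n! / (k!(n-k)!)
C(26,7) = 26! / (7!19!)
= 657800

C(26,7) = 657800


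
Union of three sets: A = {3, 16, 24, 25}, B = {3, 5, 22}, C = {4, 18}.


A ∪ B = {3, 5, 16, 22, 24, 25}
(A ∪ B) ∪ C = {3, 4, 5, 16, 18, 22, 24, 25}

A ∪ B ∪ C = {3, 4, 5, 16, 18, 22, 24, 25}


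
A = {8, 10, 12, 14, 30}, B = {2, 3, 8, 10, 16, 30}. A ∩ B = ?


A ∩ B = elements in both A and B
A = {8, 10, 12, 14, 30}
B = {2, 3, 8, 10, 16, 30}
A ∩ B = {8, 10, 30}

A ∩ B = {8, 10, 30}


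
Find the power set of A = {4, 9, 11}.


|A| = 3, so |P(A)| = 2^3 = 8
Enumerate subsets by cardinality (0 to 3):
∅, {4}, {9}, {11}, {4, 9}, {4, 11}, {9, 11}, {4, 9, 11}

P(A) has 8 subsets: ∅, {4}, {9}, {11}, {4, 9}, {4, 11}, {9, 11}, {4, 9, 11}


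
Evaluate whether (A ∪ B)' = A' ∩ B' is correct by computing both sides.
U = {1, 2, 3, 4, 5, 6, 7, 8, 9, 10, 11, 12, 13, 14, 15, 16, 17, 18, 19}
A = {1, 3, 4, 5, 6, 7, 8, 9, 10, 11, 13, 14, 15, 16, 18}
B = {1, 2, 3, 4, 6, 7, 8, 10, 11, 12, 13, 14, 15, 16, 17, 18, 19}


LHS: A ∪ B = {1, 2, 3, 4, 5, 6, 7, 8, 9, 10, 11, 12, 13, 14, 15, 16, 17, 18, 19}
(A ∪ B)' = U \ (A ∪ B) = ∅
A' = {2, 12, 17, 19}, B' = {5, 9}
Claimed RHS: A' ∩ B' = ∅
Identity is VALID: LHS = RHS = ∅ ✓

Identity is valid. (A ∪ B)' = A' ∩ B' = ∅


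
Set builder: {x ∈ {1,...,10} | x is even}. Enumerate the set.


Checking each candidate:
Condition: even numbers in {1,...,10}
Result = {2, 4, 6, 8, 10}

{2, 4, 6, 8, 10}


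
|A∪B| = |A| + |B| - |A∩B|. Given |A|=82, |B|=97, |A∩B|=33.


|A ∪ B| = |A| + |B| - |A ∩ B|
= 82 + 97 - 33
= 146

|A ∪ B| = 146


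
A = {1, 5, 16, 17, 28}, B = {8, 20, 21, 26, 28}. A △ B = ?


A △ B = (A \ B) ∪ (B \ A) = elements in exactly one of A or B
A \ B = {1, 5, 16, 17}
B \ A = {8, 20, 21, 26}
A △ B = {1, 5, 8, 16, 17, 20, 21, 26}

A △ B = {1, 5, 8, 16, 17, 20, 21, 26}


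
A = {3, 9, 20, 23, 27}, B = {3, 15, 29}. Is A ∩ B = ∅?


Disjoint means A ∩ B = ∅.
A ∩ B = {3}
A ∩ B ≠ ∅, so A and B are NOT disjoint.

No, A and B are not disjoint (A ∩ B = {3})


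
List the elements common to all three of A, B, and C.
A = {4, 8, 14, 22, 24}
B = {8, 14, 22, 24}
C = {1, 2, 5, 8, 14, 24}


A ∩ B = {8, 14, 22, 24}
(A ∩ B) ∩ C = {8, 14, 24}

A ∩ B ∩ C = {8, 14, 24}


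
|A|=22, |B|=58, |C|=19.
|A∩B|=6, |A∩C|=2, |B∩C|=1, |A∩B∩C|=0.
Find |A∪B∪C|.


|A∪B∪C| = |A|+|B|+|C| - |A∩B|-|A∩C|-|B∩C| + |A∩B∩C|
= 22+58+19 - 6-2-1 + 0
= 99 - 9 + 0
= 90

|A ∪ B ∪ C| = 90


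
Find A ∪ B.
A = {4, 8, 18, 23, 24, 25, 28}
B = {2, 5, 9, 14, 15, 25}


A ∪ B = all elements in A or B (or both)
A = {4, 8, 18, 23, 24, 25, 28}
B = {2, 5, 9, 14, 15, 25}
A ∪ B = {2, 4, 5, 8, 9, 14, 15, 18, 23, 24, 25, 28}

A ∪ B = {2, 4, 5, 8, 9, 14, 15, 18, 23, 24, 25, 28}


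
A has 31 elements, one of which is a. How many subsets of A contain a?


Subsets of A containing a correspond to subsets of A \ {a}, which has 30 elements.
Count = 2^(n-1) = 2^30
= 1073741824

Number of subsets containing a = 1073741824


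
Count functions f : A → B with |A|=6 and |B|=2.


Each of |A| = 6 inputs maps to any of |B| = 2 outputs.
# functions = |B|^|A| = 2^6
= 64

Number of functions = 64


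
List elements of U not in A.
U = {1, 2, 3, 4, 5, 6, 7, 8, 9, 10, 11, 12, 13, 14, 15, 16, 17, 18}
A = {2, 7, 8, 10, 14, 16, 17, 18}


Aᶜ = U \ A = elements in U but not in A
U = {1, 2, 3, 4, 5, 6, 7, 8, 9, 10, 11, 12, 13, 14, 15, 16, 17, 18}
A = {2, 7, 8, 10, 14, 16, 17, 18}
Aᶜ = {1, 3, 4, 5, 6, 9, 11, 12, 13, 15}

Aᶜ = {1, 3, 4, 5, 6, 9, 11, 12, 13, 15}


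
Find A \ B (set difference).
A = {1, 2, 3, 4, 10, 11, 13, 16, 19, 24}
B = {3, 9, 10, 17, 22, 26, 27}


A \ B = elements in A but not in B
A = {1, 2, 3, 4, 10, 11, 13, 16, 19, 24}
B = {3, 9, 10, 17, 22, 26, 27}
Remove from A any elements in B
A \ B = {1, 2, 4, 11, 13, 16, 19, 24}

A \ B = {1, 2, 4, 11, 13, 16, 19, 24}


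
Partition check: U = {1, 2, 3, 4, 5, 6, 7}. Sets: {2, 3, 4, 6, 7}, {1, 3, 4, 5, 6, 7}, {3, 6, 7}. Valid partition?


A partition requires: (1) non-empty parts, (2) pairwise disjoint, (3) union = U
Parts: {2, 3, 4, 6, 7}, {1, 3, 4, 5, 6, 7}, {3, 6, 7}
Union of parts: {1, 2, 3, 4, 5, 6, 7}
U = {1, 2, 3, 4, 5, 6, 7}
All non-empty? True
Pairwise disjoint? False
Covers U? True

No, not a valid partition


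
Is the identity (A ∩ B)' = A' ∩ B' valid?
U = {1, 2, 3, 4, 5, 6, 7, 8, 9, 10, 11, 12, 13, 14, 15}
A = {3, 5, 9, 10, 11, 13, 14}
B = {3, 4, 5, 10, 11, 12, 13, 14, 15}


LHS: A ∩ B = {3, 5, 10, 11, 13, 14}
(A ∩ B)' = U \ (A ∩ B) = {1, 2, 4, 6, 7, 8, 9, 12, 15}
A' = {1, 2, 4, 6, 7, 8, 12, 15}, B' = {1, 2, 6, 7, 8, 9}
Claimed RHS: A' ∩ B' = {1, 2, 6, 7, 8}
Identity is INVALID: LHS = {1, 2, 4, 6, 7, 8, 9, 12, 15} but the RHS claimed here equals {1, 2, 6, 7, 8}. The correct form is (A ∩ B)' = A' ∪ B'.

Identity is invalid: (A ∩ B)' = {1, 2, 4, 6, 7, 8, 9, 12, 15} but A' ∩ B' = {1, 2, 6, 7, 8}. The correct De Morgan law is (A ∩ B)' = A' ∪ B'.


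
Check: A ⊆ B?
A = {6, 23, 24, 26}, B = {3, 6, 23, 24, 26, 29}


A ⊆ B means every element of A is in B.
All elements of A are in B.
So A ⊆ B.

Yes, A ⊆ B


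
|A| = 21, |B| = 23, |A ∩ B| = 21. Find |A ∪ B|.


|A ∪ B| = |A| + |B| - |A ∩ B|
= 21 + 23 - 21
= 23

|A ∪ B| = 23


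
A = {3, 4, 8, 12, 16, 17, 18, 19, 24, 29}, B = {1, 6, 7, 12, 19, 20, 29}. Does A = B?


Two sets are equal iff they have exactly the same elements.
A = {3, 4, 8, 12, 16, 17, 18, 19, 24, 29}
B = {1, 6, 7, 12, 19, 20, 29}
Differences: {1, 3, 4, 6, 7, 8, 16, 17, 18, 20, 24}
A ≠ B

No, A ≠ B


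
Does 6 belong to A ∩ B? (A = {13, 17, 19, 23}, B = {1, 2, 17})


A = {13, 17, 19, 23}, B = {1, 2, 17}
A ∩ B = elements in both A and B
A ∩ B = {17}
Checking if 6 ∈ A ∩ B
6 is not in A ∩ B → False

6 ∉ A ∩ B


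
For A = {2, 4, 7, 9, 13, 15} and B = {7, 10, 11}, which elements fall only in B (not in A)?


A = {2, 4, 7, 9, 13, 15}
B = {7, 10, 11}
Region: only in B (not in A)
Elements: {10, 11}

Elements only in B (not in A): {10, 11}


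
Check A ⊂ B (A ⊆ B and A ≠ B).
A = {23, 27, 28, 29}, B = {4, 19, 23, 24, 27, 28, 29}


A ⊂ B requires: A ⊆ B AND A ≠ B.
A ⊆ B? Yes
A = B? No
A ⊂ B: Yes (A is a proper subset of B)

Yes, A ⊂ B


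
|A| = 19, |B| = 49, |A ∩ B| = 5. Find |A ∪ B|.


|A ∪ B| = |A| + |B| - |A ∩ B|
= 19 + 49 - 5
= 63

|A ∪ B| = 63


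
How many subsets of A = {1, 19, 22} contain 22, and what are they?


A subset of A contains 22 iff the remaining 2 elements form any subset of A \ {22}.
Count: 2^(n-1) = 2^2 = 4
Subsets containing 22: {22}, {1, 22}, {19, 22}, {1, 19, 22}

Subsets containing 22 (4 total): {22}, {1, 22}, {19, 22}, {1, 19, 22}


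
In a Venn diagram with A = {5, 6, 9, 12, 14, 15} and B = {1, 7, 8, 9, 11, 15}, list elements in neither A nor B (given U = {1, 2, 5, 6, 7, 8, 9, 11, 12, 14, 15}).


A = {5, 6, 9, 12, 14, 15}
B = {1, 7, 8, 9, 11, 15}
Region: in neither A nor B (given U = {1, 2, 5, 6, 7, 8, 9, 11, 12, 14, 15})
Elements: {2}

Elements in neither A nor B (given U = {1, 2, 5, 6, 7, 8, 9, 11, 12, 14, 15}): {2}


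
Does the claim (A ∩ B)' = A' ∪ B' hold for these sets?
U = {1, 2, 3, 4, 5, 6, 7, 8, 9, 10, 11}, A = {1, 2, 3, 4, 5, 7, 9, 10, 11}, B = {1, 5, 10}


LHS: A ∩ B = {1, 5, 10}
(A ∩ B)' = U \ (A ∩ B) = {2, 3, 4, 6, 7, 8, 9, 11}
A' = {6, 8}, B' = {2, 3, 4, 6, 7, 8, 9, 11}
Claimed RHS: A' ∪ B' = {2, 3, 4, 6, 7, 8, 9, 11}
Identity is VALID: LHS = RHS = {2, 3, 4, 6, 7, 8, 9, 11} ✓

Identity is valid. (A ∩ B)' = A' ∪ B' = {2, 3, 4, 6, 7, 8, 9, 11}


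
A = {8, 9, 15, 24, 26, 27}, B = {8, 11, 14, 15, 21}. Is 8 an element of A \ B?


A = {8, 9, 15, 24, 26, 27}, B = {8, 11, 14, 15, 21}
A \ B = elements in A but not in B
A \ B = {9, 24, 26, 27}
Checking if 8 ∈ A \ B
8 is not in A \ B → False

8 ∉ A \ B


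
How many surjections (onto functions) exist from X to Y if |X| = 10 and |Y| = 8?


n = |X| = 10, k = |Y| = 8. Surjections via inclusion-exclusion:
S(n,k) = Σ(-1)^i × C(k,i) × (k-i)^n, i=0 to k
i=0: (-1)^0×C(8,0)×8^10 = 1073741824
i=1: (-1)^1×C(8,1)×7^10 = -2259801992
i=2: (-1)^2×C(8,2)×6^10 = 1693052928
i=3: (-1)^3×C(8,3)×5^10 = -546875000
i=4: (-1)^4×C(8,4)×4^10 = 73400320
i=5: (-1)^5×C(8,5)×3^10 = -3306744
i=6: (-1)^6×C(8,6)×2^10 = 28672
i=7: (-1)^7×C(8,7)×1^10 = -8
i=8: (-1)^8×C(8,8)×0^10 = 0
Total = 30240000

Number of surjections = 30240000


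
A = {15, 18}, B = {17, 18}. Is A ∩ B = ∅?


Disjoint means A ∩ B = ∅.
A ∩ B = {18}
A ∩ B ≠ ∅, so A and B are NOT disjoint.

No, A and B are not disjoint (A ∩ B = {18})


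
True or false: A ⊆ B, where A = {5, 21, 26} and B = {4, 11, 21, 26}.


A ⊆ B means every element of A is in B.
Elements in A not in B: {5}
So A ⊄ B.

No, A ⊄ B


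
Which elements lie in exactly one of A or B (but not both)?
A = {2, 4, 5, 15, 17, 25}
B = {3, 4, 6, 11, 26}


A △ B = (A \ B) ∪ (B \ A) = elements in exactly one of A or B
A \ B = {2, 5, 15, 17, 25}
B \ A = {3, 6, 11, 26}
A △ B = {2, 3, 5, 6, 11, 15, 17, 25, 26}

A △ B = {2, 3, 5, 6, 11, 15, 17, 25, 26}


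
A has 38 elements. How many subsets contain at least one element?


Total subsets = 2^n = 2^38 = 274877906944
Non-empty subsets exclude the empty set: 2^n - 1
= 274877906944 - 1
= 274877906943

Number of non-empty subsets = 274877906943


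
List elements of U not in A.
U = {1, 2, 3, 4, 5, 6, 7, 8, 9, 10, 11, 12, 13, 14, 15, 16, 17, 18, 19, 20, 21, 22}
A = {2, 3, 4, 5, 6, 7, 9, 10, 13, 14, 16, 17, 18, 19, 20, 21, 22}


Aᶜ = U \ A = elements in U but not in A
U = {1, 2, 3, 4, 5, 6, 7, 8, 9, 10, 11, 12, 13, 14, 15, 16, 17, 18, 19, 20, 21, 22}
A = {2, 3, 4, 5, 6, 7, 9, 10, 13, 14, 16, 17, 18, 19, 20, 21, 22}
Aᶜ = {1, 8, 11, 12, 15}

Aᶜ = {1, 8, 11, 12, 15}


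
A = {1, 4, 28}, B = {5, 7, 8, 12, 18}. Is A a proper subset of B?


A ⊂ B requires: A ⊆ B AND A ≠ B.
A ⊆ B? No
A ⊄ B, so A is not a proper subset.

No, A is not a proper subset of B


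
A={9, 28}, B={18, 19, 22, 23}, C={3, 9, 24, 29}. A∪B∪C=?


A ∪ B = {9, 18, 19, 22, 23, 28}
(A ∪ B) ∪ C = {3, 9, 18, 19, 22, 23, 24, 28, 29}

A ∪ B ∪ C = {3, 9, 18, 19, 22, 23, 24, 28, 29}


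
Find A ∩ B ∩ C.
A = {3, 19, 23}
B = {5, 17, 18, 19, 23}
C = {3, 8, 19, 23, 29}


A ∩ B = {19, 23}
(A ∩ B) ∩ C = {19, 23}

A ∩ B ∩ C = {19, 23}


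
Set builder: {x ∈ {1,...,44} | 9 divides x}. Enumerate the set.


Checking each candidate:
Condition: multiples of 9 in {1,...,44}
Result = {9, 18, 27, 36}

{9, 18, 27, 36}


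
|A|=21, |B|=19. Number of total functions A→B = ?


Each of |A| = 21 inputs maps to any of |B| = 19 outputs.
# functions = |B|^|A| = 19^21
= 714209495693373205673756419

Number of functions = 714209495693373205673756419


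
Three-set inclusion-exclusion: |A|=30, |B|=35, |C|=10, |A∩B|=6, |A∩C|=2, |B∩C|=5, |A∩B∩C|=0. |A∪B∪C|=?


|A∪B∪C| = |A|+|B|+|C| - |A∩B|-|A∩C|-|B∩C| + |A∩B∩C|
= 30+35+10 - 6-2-5 + 0
= 75 - 13 + 0
= 62

|A ∪ B ∪ C| = 62


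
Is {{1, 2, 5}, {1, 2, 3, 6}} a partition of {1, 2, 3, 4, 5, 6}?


A partition requires: (1) non-empty parts, (2) pairwise disjoint, (3) union = U
Parts: {1, 2, 5}, {1, 2, 3, 6}
Union of parts: {1, 2, 3, 5, 6}
U = {1, 2, 3, 4, 5, 6}
All non-empty? True
Pairwise disjoint? False
Covers U? False

No, not a valid partition


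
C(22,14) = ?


C(n,k) = n! / (k!(n-k)!)
C(22,14) = 22! / (14!8!)
= 319770

C(22,14) = 319770


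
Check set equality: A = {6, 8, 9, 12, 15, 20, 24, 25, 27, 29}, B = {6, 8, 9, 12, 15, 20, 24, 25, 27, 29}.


Two sets are equal iff they have exactly the same elements.
A = {6, 8, 9, 12, 15, 20, 24, 25, 27, 29}
B = {6, 8, 9, 12, 15, 20, 24, 25, 27, 29}
Same elements → A = B

Yes, A = B


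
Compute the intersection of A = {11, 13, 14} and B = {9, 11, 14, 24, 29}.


A ∩ B = elements in both A and B
A = {11, 13, 14}
B = {9, 11, 14, 24, 29}
A ∩ B = {11, 14}

A ∩ B = {11, 14}


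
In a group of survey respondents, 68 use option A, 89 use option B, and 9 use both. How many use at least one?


|A ∪ B| = |A| + |B| - |A ∩ B|
= 68 + 89 - 9
= 148

|A ∪ B| = 148


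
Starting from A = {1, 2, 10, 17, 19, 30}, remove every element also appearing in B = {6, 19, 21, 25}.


A \ B = elements in A but not in B
A = {1, 2, 10, 17, 19, 30}
B = {6, 19, 21, 25}
Remove from A any elements in B
A \ B = {1, 2, 10, 17, 30}

A \ B = {1, 2, 10, 17, 30}
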